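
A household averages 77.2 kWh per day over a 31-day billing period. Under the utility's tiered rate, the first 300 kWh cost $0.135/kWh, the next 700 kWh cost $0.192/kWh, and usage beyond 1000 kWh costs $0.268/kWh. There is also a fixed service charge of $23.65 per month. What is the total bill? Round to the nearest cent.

$571.93

Usage = 77.2 kWh/day × 31 days = 2393.2 kWh
First 300 kWh × $0.135 = $40.50
Next 700 kWh × $0.192 = $134.40
Remaining 1393.2 kWh × $0.268 = $373.38
Energy charge = $548.28; + service $23.65 = $571.93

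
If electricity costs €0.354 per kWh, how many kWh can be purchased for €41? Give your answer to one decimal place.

115.8 kWh

€41 / €0.354 per kWh = 115.8 kWh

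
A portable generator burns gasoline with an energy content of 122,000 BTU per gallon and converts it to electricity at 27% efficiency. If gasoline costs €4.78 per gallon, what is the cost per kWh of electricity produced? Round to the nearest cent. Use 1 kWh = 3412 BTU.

€0.50

Electrical output per gallon = 122,000 BTU × 0.27 / 3412 BTU/kWh = 9.654 kWh
Cost per kWh = €4.78 / 9.654 kWh = €0.495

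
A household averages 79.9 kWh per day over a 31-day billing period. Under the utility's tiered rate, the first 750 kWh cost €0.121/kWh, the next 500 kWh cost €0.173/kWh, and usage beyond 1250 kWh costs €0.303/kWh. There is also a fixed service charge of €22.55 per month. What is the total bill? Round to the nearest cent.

€571.55

Usage = 79.9 kWh/day × 31 days = 2476.9 kWh
First 750 kWh × €0.121 = €90.75
Next 500 kWh × €0.173 = €86.50
Remaining 1226.9 kWh × €0.303 = €371.75
Energy charge = €549.00; + service €22.55 = €571.55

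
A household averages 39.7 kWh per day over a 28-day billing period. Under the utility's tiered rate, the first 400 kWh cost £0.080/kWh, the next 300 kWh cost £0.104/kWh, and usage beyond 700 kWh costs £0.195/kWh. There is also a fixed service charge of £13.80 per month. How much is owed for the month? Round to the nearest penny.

Usage = 39.7 kWh/day × 28 days = 1111.6 kWh
First 400 kWh × £0.080 = £32.00
Next 300 kWh × £0.104 = £31.20
Remaining 411.6 kWh × £0.195 = £80.26
Energy charge = £143.46; + service £13.80 = £157.26

£157.26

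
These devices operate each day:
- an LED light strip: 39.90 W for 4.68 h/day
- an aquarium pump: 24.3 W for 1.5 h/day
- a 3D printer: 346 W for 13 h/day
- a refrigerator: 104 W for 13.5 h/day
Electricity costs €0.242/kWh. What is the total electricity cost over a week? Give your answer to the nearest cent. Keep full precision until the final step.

LED light strip: 39.90 W × 4.68 h × 7 d = 1,307 Wh = 1.307 kWh
aquarium pump: 24.3 W × 1.5 h × 7 d = 255 Wh = 0.2552 kWh
3D printer: 346 W × 13 h × 7 d = 31,486 Wh = 31.49 kWh
refrigerator: 104 W × 13.5 h × 7 d = 9,828 Wh = 9.828 kWh
Total energy = 1.307 + 0.2552 + 31.49 + 9.828 = 42.88 kWh
Cost = 42.88 kWh × €0.242 = €10.38

€10.38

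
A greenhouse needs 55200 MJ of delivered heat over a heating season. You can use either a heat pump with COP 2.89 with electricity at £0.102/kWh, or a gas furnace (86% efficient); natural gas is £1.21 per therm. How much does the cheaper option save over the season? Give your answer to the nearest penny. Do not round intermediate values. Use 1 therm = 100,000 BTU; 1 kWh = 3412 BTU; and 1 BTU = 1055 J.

Heat load = 55200 MJ = 55,200,000,000 J / 1055 = 52,322,275 BTU
Gas: input = 52,322,275 / 0.860 = 60,839,855 BTU = 608.4 therm → 608.4 × £1.21 = £736.16
Heat pump: 52,322,275 BTU / 3412 = 15,330 kWh heat; / 2.89 = 5,306 kWh in → × £0.102 = £541.23
Difference = |£736.16 − £541.23| = £194.93

£194.93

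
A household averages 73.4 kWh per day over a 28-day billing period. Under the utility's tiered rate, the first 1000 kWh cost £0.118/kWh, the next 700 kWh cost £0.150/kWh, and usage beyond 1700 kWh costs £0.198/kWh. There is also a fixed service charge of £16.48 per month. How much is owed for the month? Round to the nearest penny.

Usage = 73.4 kWh/day × 28 days = 2055.2 kWh
First 1000 kWh × £0.118 = £118.00
Next 700 kWh × £0.150 = £105.00
Remaining 355.2 kWh × £0.198 = £70.33
Energy charge = £293.33; + service £16.48 = £309.81

£309.81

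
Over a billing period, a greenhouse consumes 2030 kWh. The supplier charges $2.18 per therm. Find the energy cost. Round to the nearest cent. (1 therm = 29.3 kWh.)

$151.04

2030 kWh × (0.03413 therm/kWh) = 69.28 therm
Cost = 69.28 therm × $2.18/therm = $151.04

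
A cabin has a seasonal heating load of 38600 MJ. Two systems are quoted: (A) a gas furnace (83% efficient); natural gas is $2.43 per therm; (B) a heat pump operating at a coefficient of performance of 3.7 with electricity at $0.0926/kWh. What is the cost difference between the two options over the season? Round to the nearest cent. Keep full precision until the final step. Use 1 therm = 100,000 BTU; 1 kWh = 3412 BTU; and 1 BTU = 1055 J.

$802.81

Heat load = 38600 MJ = 38,600,000,000 J / 1055 = 36,587,678 BTU
Gas: input = 36,587,678 / 0.83 = 44,081,539 BTU = 440.8 therm → 440.8 × $2.43 = $1,071.18
Heat pump: 36,587,678 BTU / 3412 = 10,720 kWh heat; / 3.7 = 2,898 kWh in → × $0.0926 = $268.37
Difference = |$1,071.18 − $268.37| = $802.81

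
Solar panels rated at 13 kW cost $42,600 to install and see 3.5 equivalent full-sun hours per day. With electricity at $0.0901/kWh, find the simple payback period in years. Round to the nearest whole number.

28 years

Daily generation = 13 kW × 3.5 h = 45.5 kWh
Annual generation = 45.5 × 365 = 16608 kWh
Annual savings = 16608 × $0.0901 = $1,496.34
Payback = $42,600 / $1,496.34 = 28.5 years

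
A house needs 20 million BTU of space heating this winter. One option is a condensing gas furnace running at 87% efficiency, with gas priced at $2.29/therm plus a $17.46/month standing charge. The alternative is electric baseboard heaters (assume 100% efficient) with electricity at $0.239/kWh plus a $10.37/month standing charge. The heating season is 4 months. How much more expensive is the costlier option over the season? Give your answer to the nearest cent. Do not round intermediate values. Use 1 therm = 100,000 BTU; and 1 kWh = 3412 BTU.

$846.14

Heat load = 20 × 10⁶ BTU = 20,000,000 BTU
Gas: input = 20,000,000 / 0.87 = 22,988,506 BTU = 229.9 therm → 229.9 × $2.29 = $526.44; + 4 × $17.46 standing = $596.28
Electric: 20,000,000 BTU / 3412 = 5,862 kWh → × $0.239 = $1,400.94; + 4 × $10.37 standing = $1,442.42
Difference = |$596.28 − $1,442.42| = $846.14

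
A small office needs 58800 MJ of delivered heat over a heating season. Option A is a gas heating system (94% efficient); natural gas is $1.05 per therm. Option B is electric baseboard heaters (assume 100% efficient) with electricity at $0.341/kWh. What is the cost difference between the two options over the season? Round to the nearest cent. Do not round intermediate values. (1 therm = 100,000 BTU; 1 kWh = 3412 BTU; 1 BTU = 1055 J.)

$4947.63

Heat load = 58800 MJ = 58,800,000,000 J / 1055 = 55,734,597 BTU
Gas: input = 55,734,597 / 0.940 = 59,292,125 BTU = 592.9 therm → 592.9 × $1.05 = $622.57
Electric: 55,734,597 BTU / 3412 = 16,330 kWh → × $0.341 = $5,570.19
Difference = |$622.57 − $5,570.19| = $4,947.63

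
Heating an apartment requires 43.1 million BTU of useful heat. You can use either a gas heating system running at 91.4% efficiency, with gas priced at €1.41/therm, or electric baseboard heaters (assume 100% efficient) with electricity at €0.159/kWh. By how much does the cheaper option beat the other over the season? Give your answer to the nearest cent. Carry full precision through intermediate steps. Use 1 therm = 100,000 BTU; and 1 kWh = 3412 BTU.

€1343.58

Heat load = 43.1 × 10⁶ BTU = 43,100,000 BTU
Gas: input = 43,100,000 / 0.914 = 47,155,361 BTU = 471.6 therm → 471.6 × €1.41 = €664.89
Electric: 43,100,000 BTU / 3412 = 12,630 kWh → × €0.159 = €2,008.47
Difference = |€664.89 − €2,008.47| = €1,343.58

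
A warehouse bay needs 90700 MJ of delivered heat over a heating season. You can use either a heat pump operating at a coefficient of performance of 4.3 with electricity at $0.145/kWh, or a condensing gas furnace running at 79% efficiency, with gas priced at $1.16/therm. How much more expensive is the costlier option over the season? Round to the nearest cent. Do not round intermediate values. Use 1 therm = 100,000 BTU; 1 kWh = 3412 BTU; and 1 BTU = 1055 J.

$412.71

Heat load = 90700 MJ = 90,700,000,000 J / 1055 = 85,971,564 BTU
Gas: input = 85,971,564 / 0.79 = 108,824,765 BTU = 1,088 therm → 1,088 × $1.16 = $1,262.37
Heat pump: 85,971,564 BTU / 3412 = 25,200 kWh heat; / 4.3 = 5,860 kWh in → × $0.145 = $849.66
Difference = |$1,262.37 − $849.66| = $412.71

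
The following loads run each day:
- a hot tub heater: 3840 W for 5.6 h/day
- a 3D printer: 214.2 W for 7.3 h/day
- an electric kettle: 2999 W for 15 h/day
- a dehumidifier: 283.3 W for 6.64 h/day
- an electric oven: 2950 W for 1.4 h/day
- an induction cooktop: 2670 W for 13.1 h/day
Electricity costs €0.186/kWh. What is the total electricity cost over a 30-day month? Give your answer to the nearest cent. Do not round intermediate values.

€608.45

hot tub heater: 3840 W × 5.6 h × 30 d = 645,120 Wh = 645.1 kWh
3D printer: 214.2 W × 7.3 h × 30 d = 46,910 Wh = 46.91 kWh
electric kettle: 2999 W × 15 h × 30 d = 1,349,550 Wh = 1,350 kWh
dehumidifier: 283.3 W × 6.64 h × 30 d = 56,433 Wh = 56.43 kWh
electric oven: 2950 W × 1.4 h × 30 d = 123,900 Wh = 123.9 kWh
induction cooktop: 2670 W × 13.1 h × 30 d = 1,049,310 Wh = 1,049 kWh
Total energy = 645.1 + 46.91 + 1,350 + 56.43 + 123.9 + 1,049 = 3,271 kWh
Cost = 3,271 kWh × €0.186 = €608.45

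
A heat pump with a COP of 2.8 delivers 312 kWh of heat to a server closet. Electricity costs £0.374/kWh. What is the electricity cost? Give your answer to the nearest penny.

£41.67

Electrical input = 312 kWh / 2.8 = 111.4 kWh
Cost = 111.4 × £0.374/kWh = £41.67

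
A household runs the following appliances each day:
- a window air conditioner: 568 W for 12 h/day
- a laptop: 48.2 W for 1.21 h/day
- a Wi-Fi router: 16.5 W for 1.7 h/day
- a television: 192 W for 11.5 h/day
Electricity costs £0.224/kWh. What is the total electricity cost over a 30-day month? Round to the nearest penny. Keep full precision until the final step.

£61.22

window air conditioner: 568 W × 12 h × 30 d = 204,480 Wh = 204.5 kWh
laptop: 48.2 W × 1.21 h × 30 d = 1,750 Wh = 1.75 kWh
Wi-Fi router: 16.5 W × 1.7 h × 30 d = 842 Wh = 0.8415 kWh
television: 192 W × 11.5 h × 30 d = 66,240 Wh = 66.24 kWh
Total energy = 204.5 + 1.75 + 0.8415 + 66.24 = 273.3 kWh
Cost = 273.3 kWh × £0.224 = £61.22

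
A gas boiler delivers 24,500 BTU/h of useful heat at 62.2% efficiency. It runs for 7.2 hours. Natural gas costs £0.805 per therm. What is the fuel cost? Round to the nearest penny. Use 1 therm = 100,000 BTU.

Heat delivered = 24,500 BTU/h × 7.2 h = 176,400 BTU
Gas input = 176,400 / 0.622 = 283,601 BTU
= 283,601 / 100,000 = 2.836 therm
Cost = 2.836 × £0.805/therm = £2.28

£2.28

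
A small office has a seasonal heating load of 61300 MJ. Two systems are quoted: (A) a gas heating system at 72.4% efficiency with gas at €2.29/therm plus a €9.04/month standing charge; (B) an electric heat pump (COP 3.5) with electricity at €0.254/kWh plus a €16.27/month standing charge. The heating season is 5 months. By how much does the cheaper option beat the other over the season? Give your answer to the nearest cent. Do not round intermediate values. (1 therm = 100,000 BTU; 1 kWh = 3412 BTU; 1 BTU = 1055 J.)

Heat load = 61300 MJ = 61,300,000,000 J / 1055 = 58,104,265 BTU
Gas: input = 58,104,265 / 0.724 = 80,254,510 BTU = 802.5 therm → 802.5 × €2.29 = €1,837.83; + 5 × €9.04 standing = €1,883.03
Heat pump: 58,104,265 BTU / 3412 = 17,030 kWh heat; / 3.5 = 4,866 kWh in → × €0.254 = €1,235.85; + 5 × €16.27 standing = €1,317.20
Difference = |€1,883.03 − €1,317.20| = €565.83

€565.83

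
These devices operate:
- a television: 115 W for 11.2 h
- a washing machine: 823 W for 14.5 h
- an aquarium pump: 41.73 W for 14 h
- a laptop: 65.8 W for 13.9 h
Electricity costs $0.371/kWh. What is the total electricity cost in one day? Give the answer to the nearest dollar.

television: 115 W × 11.2 h = 1,288 Wh = 1.288 kWh
washing machine: 823 W × 14.5 h = 11,934 Wh = 11.93 kWh
aquarium pump: 41.73 W × 14 h = 584 Wh = 0.5842 kWh
laptop: 65.8 W × 13.9 h = 915 Wh = 0.9146 kWh
Total energy = 1.288 + 11.93 + 0.5842 + 0.9146 = 14.72 kWh
Cost = 14.72 kWh × $0.371 = $5.46 ≈ $5

$5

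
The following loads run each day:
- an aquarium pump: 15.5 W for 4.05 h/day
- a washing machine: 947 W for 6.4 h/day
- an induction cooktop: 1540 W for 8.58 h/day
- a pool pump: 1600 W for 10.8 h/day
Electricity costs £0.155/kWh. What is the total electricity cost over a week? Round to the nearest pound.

aquarium pump: 15.5 W × 4.05 h × 7 d = 439 Wh = 0.4394 kWh
washing machine: 947 W × 6.4 h × 7 d = 42,426 Wh = 42.43 kWh
induction cooktop: 1540 W × 8.58 h × 7 d = 92,492 Wh = 92.49 kWh
pool pump: 1600 W × 10.8 h × 7 d = 120,960 Wh = 121 kWh
Total energy = 0.4394 + 42.43 + 92.49 + 121 = 256.3 kWh
Cost = 256.3 kWh × £0.155 = £39.73 ≈ £40

£40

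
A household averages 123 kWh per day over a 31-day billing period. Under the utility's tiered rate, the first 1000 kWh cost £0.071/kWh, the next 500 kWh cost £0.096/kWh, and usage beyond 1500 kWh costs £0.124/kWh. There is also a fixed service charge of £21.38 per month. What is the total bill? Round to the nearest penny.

£427.19

Usage = 123 kWh/day × 31 days = 3813 kWh
First 1000 kWh × £0.071 = £71.00
Next 500 kWh × £0.096 = £48.00
Remaining 2313 kWh × £0.124 = £286.81
Energy charge = £405.81; + service £21.38 = £427.19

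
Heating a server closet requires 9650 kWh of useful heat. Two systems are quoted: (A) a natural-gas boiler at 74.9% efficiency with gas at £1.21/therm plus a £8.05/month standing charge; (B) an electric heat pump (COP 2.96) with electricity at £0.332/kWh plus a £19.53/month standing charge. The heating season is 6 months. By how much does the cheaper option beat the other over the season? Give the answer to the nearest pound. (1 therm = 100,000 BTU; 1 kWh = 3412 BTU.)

£619

Heat load = 9650 kWh × 3412 = 32,925,800 BTU
Gas: input = 32,925,800 / 0.749 = 43,959,680 BTU = 439.6 therm → 439.6 × £1.21 = £531.91; + 6 × £8.05 standing = £580.21
Heat pump: 32,925,800 BTU / 3412 = 9,650 kWh heat; / 2.96 = 3,260 kWh in → × £0.332 = £1,082.36; + 6 × £19.53 standing = £1,199.54
Difference = |£580.21 − £1,199.54| = £619.33 ≈ £619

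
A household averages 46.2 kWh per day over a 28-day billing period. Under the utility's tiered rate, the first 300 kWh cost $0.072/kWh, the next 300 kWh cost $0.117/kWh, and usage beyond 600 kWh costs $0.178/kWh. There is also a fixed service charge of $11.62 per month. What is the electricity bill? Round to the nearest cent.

$191.78

Usage = 46.2 kWh/day × 28 days = 1293.6 kWh
First 300 kWh × $0.072 = $21.60
Next 300 kWh × $0.117 = $35.10
Remaining 693.6 kWh × $0.178 = $123.46
Energy charge = $180.16; + service $11.62 = $191.78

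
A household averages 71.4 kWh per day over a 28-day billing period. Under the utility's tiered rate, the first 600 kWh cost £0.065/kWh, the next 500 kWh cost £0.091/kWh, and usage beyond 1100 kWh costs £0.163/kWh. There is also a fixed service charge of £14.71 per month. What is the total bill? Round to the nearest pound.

£246

Usage = 71.4 kWh/day × 28 days = 1999.2 kWh
First 600 kWh × £0.065 = £39.00
Next 500 kWh × £0.091 = £45.50
Remaining 899.2 kWh × £0.163 = £146.57
Energy charge = £231.07; + service £14.71 = £245.78 ≈ £246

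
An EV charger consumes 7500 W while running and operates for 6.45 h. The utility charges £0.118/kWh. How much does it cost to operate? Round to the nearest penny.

£5.71

Energy = 7500 W × 6.45 h = 48,375 Wh = 48.38 kWh
Cost = 48.38 kWh × £0.118/kWh = £5.71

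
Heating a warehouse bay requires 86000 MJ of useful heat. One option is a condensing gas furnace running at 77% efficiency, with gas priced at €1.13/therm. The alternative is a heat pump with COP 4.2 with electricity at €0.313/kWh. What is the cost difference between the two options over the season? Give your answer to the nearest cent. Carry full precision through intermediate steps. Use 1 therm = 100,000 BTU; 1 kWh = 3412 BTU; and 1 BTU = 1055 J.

€584.18

Heat load = 86000 MJ = 86,000,000,000 J / 1055 = 81,516,588 BTU
Gas: input = 81,516,588 / 0.77 = 105,865,698 BTU = 1,059 therm → 1,059 × €1.13 = €1,196.28
Heat pump: 81,516,588 BTU / 3412 = 23,890 kWh heat; / 4.2 = 5,688 kWh in → × €0.313 = €1,780.46
Difference = |€1,196.28 − €1,780.46| = €584.18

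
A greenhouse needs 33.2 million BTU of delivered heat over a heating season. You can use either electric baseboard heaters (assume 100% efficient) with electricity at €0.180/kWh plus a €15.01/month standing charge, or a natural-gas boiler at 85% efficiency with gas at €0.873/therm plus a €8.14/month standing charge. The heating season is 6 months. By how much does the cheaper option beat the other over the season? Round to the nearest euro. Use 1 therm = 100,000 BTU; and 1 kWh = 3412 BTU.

€1452

Heat load = 33.2 × 10⁶ BTU = 33,200,000 BTU
Gas: input = 33,200,000 / 0.85 = 39,058,824 BTU = 390.6 therm → 390.6 × €0.873 = €340.98; + 6 × €8.14 standing = €389.82
Electric: 33,200,000 BTU / 3412 = 9,730 kWh → × €0.180 = €1,751.47; + 6 × €15.01 standing = €1,841.53
Difference = |€389.82 − €1,841.53| = €1,451.70 ≈ €1452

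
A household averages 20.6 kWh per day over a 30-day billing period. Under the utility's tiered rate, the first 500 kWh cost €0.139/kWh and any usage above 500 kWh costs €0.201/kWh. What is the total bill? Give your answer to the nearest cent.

Usage = 20.6 kWh/day × 30 days = 618 kWh
First 500 kWh × €0.139 = €69.50
Remaining 118 kWh × €0.201 = €23.72
Total = €93.22

€93.22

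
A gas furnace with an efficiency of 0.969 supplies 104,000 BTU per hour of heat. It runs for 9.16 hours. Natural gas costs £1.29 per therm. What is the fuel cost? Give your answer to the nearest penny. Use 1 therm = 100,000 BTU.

Heat delivered = 104,000 BTU/h × 9.16 h = 952,640 BTU
Gas input = 952,640 / 0.969 = 983,117 BTU
= 983,117 / 100,000 = 9.831 therm
Cost = 9.831 × £1.29/therm = £12.68

£12.68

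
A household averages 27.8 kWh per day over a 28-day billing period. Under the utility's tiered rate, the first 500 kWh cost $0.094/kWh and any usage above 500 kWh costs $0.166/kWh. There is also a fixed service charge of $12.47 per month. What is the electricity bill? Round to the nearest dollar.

Usage = 27.8 kWh/day × 28 days = 778.4 kWh
First 500 kWh × $0.094 = $47.00
Remaining 278.4 kWh × $0.166 = $46.21
Energy charge = $93.21; + service $12.47 = $105.68 ≈ $106

$106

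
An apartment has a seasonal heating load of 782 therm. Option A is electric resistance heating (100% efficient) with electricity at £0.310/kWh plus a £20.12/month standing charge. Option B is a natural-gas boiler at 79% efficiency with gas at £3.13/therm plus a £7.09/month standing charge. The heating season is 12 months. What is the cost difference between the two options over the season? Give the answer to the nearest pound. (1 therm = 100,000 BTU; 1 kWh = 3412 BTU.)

Heat load = 782 therm × 100,000 = 78,200,000 BTU
Gas: input = 78,200,000 / 0.79 = 98,987,342 BTU = 989.9 therm → 989.9 × £3.13 = £3,098.30; + 12 × £7.09 standing = £3,183.38
Electric: 78,200,000 BTU / 3412 = 22,920 kWh → × £0.310 = £7,104.92; + 12 × £20.12 standing = £7,346.36
Difference = |£3,183.38 − £7,346.36| = £4,162.98 ≈ £4163

£4163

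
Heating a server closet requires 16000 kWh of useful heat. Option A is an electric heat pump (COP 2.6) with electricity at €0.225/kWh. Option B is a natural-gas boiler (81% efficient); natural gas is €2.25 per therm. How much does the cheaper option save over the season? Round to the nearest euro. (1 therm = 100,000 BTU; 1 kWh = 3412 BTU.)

€132

Heat load = 16000 kWh × 3412 = 54,592,000 BTU
Gas: input = 54,592,000 / 0.81 = 67,397,531 BTU = 674 therm → 674 × €2.25 = €1,516.44
Heat pump: 54,592,000 BTU / 3412 = 16,000 kWh heat; / 2.6 = 6,154 kWh in → × €0.225 = €1,384.62
Difference = |€1,516.44 − €1,384.62| = €131.83 ≈ €132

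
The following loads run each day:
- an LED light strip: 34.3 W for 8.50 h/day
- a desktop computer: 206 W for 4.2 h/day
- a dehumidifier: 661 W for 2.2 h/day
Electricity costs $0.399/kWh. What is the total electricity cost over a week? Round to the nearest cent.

LED light strip: 34.3 W × 8.50 h × 7 d = 2,041 Wh = 2.041 kWh
desktop computer: 206 W × 4.2 h × 7 d = 6,056 Wh = 6.056 kWh
dehumidifier: 661 W × 2.2 h × 7 d = 10,179 Wh = 10.18 kWh
Total energy = 2.041 + 6.056 + 10.18 = 18.28 kWh
Cost = 18.28 kWh × $0.399 = $7.29

$7.29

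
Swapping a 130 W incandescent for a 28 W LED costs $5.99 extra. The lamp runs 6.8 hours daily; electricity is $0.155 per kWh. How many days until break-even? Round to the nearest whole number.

56 days

Power saved = 130 − 28 = 102 W
Daily energy saved = 102 W × 6.8 h = 693.6 Wh = 0.6936 kWh
Daily savings = 0.6936 × $0.155 = $0.1075
Payback = $5.99 / $0.1075 per day = 55.72 days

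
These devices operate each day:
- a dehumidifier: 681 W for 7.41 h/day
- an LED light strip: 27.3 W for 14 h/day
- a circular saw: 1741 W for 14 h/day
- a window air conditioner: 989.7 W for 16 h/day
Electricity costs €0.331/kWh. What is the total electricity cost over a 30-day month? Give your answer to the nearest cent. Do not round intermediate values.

dehumidifier: 681 W × 7.41 h × 30 d = 151,386 Wh = 151.4 kWh
LED light strip: 27.3 W × 14 h × 30 d = 11,466 Wh = 11.47 kWh
circular saw: 1741 W × 14 h × 30 d = 731,220 Wh = 731.2 kWh
window air conditioner: 989.7 W × 16 h × 30 d = 475,056 Wh = 475.1 kWh
Total energy = 151.4 + 11.47 + 731.2 + 475.1 = 1,369 kWh
Cost = 1,369 kWh × €0.331 = €453.18

€453.18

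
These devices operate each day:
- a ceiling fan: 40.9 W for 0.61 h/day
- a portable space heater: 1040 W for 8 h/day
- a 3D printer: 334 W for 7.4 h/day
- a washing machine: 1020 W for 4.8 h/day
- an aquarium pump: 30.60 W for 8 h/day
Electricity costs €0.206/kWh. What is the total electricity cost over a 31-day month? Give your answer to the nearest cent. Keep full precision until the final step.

€101.90

ceiling fan: 40.9 W × 0.61 h × 31 d = 773 Wh = 0.7734 kWh
portable space heater: 1040 W × 8 h × 31 d = 257,920 Wh = 257.9 kWh
3D printer: 334 W × 7.4 h × 31 d = 76,620 Wh = 76.62 kWh
washing machine: 1020 W × 4.8 h × 31 d = 151,776 Wh = 151.8 kWh
aquarium pump: 30.60 W × 8 h × 31 d = 7,589 Wh = 7.589 kWh
Total energy = 0.7734 + 257.9 + 76.62 + 151.8 + 7.589 = 494.7 kWh
Cost = 494.7 kWh × €0.206 = €101.90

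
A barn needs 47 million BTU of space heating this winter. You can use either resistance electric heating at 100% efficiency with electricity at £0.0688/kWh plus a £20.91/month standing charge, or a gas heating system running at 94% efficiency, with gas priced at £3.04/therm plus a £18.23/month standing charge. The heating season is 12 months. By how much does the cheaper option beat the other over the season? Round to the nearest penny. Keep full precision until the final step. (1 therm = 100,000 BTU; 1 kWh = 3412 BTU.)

Heat load = 47 × 10⁶ BTU = 47,000,000 BTU
Gas: input = 47,000,000 / 0.94 = 50,000,000 BTU = 500 therm → 500 × £3.04 = £1,520.00; + 12 × £18.23 standing = £1,738.76
Electric: 47,000,000 BTU / 3412 = 13,770 kWh → × £0.0688 = £947.71; + 12 × £20.91 standing = £1,198.63
Difference = |£1,738.76 − £1,198.63| = £540.13

£540.13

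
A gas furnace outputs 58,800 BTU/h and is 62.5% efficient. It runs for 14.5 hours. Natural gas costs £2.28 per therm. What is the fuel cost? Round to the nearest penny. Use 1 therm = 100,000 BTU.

Heat delivered = 58,800 BTU/h × 14.5 h = 852,600 BTU
Gas input = 852,600 / 0.625 = 1,364,160 BTU
= 1,364,160 / 100,000 = 13.64 therm
Cost = 13.64 × £2.28/therm = £31.10

£31.10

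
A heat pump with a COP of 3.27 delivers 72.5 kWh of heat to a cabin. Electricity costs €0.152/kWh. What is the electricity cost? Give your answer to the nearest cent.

Electrical input = 72.5 kWh / 3.27 = 22.17 kWh
Cost = 22.17 × €0.152/kWh = €3.37

€3.37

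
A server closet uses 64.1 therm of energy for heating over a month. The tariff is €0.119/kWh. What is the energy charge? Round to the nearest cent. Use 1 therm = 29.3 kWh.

€223.50

64.1 therm × (29.3 kWh/therm) = 1,878 kWh
Cost = 1,878 kWh × €0.119/kWh = €223.50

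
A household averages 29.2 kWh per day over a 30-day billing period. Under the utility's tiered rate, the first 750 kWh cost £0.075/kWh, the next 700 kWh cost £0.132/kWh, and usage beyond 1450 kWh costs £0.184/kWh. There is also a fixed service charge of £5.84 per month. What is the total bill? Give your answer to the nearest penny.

£78.72

Usage = 29.2 kWh/day × 30 days = 876 kWh
First 750 kWh × £0.075 = £56.25
Next 126 kWh × £0.132 = £16.63
Remaining tier: 0 kWh (not reached)
Energy charge = £72.88; + service £5.84 = £78.72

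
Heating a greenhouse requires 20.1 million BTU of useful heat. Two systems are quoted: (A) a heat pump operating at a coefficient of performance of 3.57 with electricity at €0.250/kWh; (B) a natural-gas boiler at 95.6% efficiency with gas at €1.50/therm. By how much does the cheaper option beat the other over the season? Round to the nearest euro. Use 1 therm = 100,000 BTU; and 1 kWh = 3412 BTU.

Heat load = 20.1 × 10⁶ BTU = 20,100,000 BTU
Gas: input = 20,100,000 / 0.956 = 21,025,105 BTU = 210.3 therm → 210.3 × €1.50 = €315.38
Heat pump: 20,100,000 BTU / 3412 = 5,891 kWh heat; / 3.57 = 1,650 kWh in → × €0.250 = €412.53
Difference = |€315.38 − €412.53| = €97.16 ≈ €97

€97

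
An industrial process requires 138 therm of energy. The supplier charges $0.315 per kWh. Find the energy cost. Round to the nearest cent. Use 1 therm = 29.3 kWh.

$1273.67

138 therm × (29.3 kWh/therm) = 4,043 kWh
Cost = 4,043 kWh × $0.315/kWh = $1,273.67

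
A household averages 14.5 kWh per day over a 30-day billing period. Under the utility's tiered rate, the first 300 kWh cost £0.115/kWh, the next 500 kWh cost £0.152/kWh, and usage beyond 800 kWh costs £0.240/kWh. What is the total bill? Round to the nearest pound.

£55

Usage = 14.5 kWh/day × 30 days = 435 kWh
First 300 kWh × £0.115 = £34.50
Next 135 kWh × £0.152 = £20.52
Remaining tier: 0 kWh (not reached)
Total = £55.02 ≈ £55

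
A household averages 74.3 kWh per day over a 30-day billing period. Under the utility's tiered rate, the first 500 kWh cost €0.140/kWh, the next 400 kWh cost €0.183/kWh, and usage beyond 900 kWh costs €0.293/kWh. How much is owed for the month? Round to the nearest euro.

Usage = 74.3 kWh/day × 30 days = 2229 kWh
First 500 kWh × €0.140 = €70.00
Next 400 kWh × €0.183 = €73.20
Remaining 1329 kWh × €0.293 = €389.40
Total = €532.60 ≈ €533

€533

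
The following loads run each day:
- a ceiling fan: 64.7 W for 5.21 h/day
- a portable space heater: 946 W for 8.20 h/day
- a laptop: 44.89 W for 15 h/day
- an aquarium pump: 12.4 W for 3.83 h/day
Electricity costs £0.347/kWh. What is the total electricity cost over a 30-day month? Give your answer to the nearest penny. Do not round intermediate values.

£91.77

ceiling fan: 64.7 W × 5.21 h × 30 d = 10,113 Wh = 10.11 kWh
portable space heater: 946 W × 8.20 h × 30 d = 232,716 Wh = 232.7 kWh
laptop: 44.89 W × 15 h × 30 d = 20,200 Wh = 20.2 kWh
aquarium pump: 12.4 W × 3.83 h × 30 d = 1,425 Wh = 1.425 kWh
Total energy = 10.11 + 232.7 + 20.2 + 1.425 = 264.5 kWh
Cost = 264.5 kWh × £0.347 = £91.77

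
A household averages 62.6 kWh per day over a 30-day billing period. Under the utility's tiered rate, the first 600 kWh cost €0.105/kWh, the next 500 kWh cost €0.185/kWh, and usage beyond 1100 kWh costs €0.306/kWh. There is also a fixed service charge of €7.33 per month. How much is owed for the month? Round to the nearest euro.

€401

Usage = 62.6 kWh/day × 30 days = 1878 kWh
First 600 kWh × €0.105 = €63.00
Next 500 kWh × €0.185 = €92.50
Remaining 778 kWh × €0.306 = €238.07
Energy charge = €393.57; + service €7.33 = €400.90 ≈ €401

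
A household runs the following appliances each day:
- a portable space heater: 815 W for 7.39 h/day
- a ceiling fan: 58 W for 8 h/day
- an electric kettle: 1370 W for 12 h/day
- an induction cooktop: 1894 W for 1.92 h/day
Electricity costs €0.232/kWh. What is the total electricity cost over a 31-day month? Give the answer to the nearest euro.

portable space heater: 815 W × 7.39 h × 31 d = 186,708 Wh = 186.7 kWh
ceiling fan: 58 W × 8 h × 31 d = 14,384 Wh = 14.38 kWh
electric kettle: 1370 W × 12 h × 31 d = 509,640 Wh = 509.6 kWh
induction cooktop: 1894 W × 1.92 h × 31 d = 112,731 Wh = 112.7 kWh
Total energy = 186.7 + 14.38 + 509.6 + 112.7 = 823.5 kWh
Cost = 823.5 kWh × €0.232 = €191.04 ≈ €191

€191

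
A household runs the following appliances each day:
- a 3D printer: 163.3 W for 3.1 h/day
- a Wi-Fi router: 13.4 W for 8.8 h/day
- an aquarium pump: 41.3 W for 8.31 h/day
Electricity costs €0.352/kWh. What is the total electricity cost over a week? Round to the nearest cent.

€2.38

3D printer: 163.3 W × 3.1 h × 7 d = 3,544 Wh = 3.544 kWh
Wi-Fi router: 13.4 W × 8.8 h × 7 d = 825 Wh = 0.8254 kWh
aquarium pump: 41.3 W × 8.31 h × 7 d = 2,402 Wh = 2.402 kWh
Total energy = 3.544 + 0.8254 + 2.402 = 6.771 kWh
Cost = 6.771 kWh × €0.352 = €2.38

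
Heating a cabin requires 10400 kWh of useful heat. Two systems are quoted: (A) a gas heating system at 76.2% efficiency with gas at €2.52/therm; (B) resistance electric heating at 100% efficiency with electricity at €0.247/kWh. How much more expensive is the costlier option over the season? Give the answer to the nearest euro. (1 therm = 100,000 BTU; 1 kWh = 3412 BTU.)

€1395

Heat load = 10400 kWh × 3412 = 35,484,800 BTU
Gas: input = 35,484,800 / 0.762 = 46,567,979 BTU = 465.7 therm → 465.7 × €2.52 = €1,173.51
Electric: 35,484,800 BTU / 3412 = 10,400 kWh → × €0.247 = €2,568.80
Difference = |€1,173.51 − €2,568.80| = €1,395.29 ≈ €1395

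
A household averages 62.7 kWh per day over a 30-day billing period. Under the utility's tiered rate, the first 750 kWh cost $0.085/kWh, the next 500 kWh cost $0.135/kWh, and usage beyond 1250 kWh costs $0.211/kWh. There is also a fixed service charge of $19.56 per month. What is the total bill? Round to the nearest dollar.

$284

Usage = 62.7 kWh/day × 30 days = 1881 kWh
First 750 kWh × $0.085 = $63.75
Next 500 kWh × $0.135 = $67.50
Remaining 631 kWh × $0.211 = $133.14
Energy charge = $264.39; + service $19.56 = $283.95 ≈ $284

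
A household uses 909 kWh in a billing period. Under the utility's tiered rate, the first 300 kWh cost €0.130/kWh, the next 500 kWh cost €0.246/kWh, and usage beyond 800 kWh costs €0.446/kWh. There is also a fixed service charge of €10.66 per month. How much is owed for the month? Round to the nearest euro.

€221

First 300 kWh × €0.130 = €39.00
Next 500 kWh × €0.246 = €123.00
Remaining 109 kWh × €0.446 = €48.61
Energy charge = €210.61; + service €10.66 = €221.27 ≈ €221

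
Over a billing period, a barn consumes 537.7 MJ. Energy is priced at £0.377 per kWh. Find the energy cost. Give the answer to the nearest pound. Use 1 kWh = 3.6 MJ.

537.7 MJ × (0.27778 kWh/MJ) = 149.4 kWh
Cost = 149.4 kWh × £0.377/kWh = £56.31 ≈ £56

£56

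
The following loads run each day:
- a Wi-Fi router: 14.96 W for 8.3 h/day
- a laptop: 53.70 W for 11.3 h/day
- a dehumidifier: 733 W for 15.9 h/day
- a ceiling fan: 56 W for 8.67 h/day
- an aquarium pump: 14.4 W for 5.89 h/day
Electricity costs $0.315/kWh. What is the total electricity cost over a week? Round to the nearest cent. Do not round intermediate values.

Wi-Fi router: 14.96 W × 8.3 h × 7 d = 869 Wh = 0.8692 kWh
laptop: 53.70 W × 11.3 h × 7 d = 4,248 Wh = 4.248 kWh
dehumidifier: 733 W × 15.9 h × 7 d = 81,583 Wh = 81.58 kWh
ceiling fan: 56 W × 8.67 h × 7 d = 3,399 Wh = 3.399 kWh
aquarium pump: 14.4 W × 5.89 h × 7 d = 594 Wh = 0.5937 kWh
Total energy = 0.8692 + 4.248 + 81.58 + 3.399 + 0.5937 = 90.69 kWh
Cost = 90.69 kWh × $0.315 = $28.57

$28.57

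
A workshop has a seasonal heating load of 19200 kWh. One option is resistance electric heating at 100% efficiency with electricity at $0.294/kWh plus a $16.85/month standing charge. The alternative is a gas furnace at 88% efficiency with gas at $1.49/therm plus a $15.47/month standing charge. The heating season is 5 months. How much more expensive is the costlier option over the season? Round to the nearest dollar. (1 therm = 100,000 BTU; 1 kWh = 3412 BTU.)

Heat load = 19200 kWh × 3412 = 65,510,400 BTU
Gas: input = 65,510,400 / 0.88 = 74,443,636 BTU = 744.4 therm → 744.4 × $1.49 = $1,109.21; + 5 × $15.47 standing = $1,186.56
Electric: 65,510,400 BTU / 3412 = 19,200 kWh → × $0.294 = $5,644.80; + 5 × $16.85 standing = $5,729.05
Difference = |$1,186.56 − $5,729.05| = $4,542.49 ≈ $4542

$4542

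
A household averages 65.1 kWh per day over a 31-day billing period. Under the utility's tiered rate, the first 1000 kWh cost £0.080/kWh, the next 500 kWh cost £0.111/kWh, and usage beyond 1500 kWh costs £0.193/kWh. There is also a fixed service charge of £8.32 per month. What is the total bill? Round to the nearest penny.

Usage = 65.1 kWh/day × 31 days = 2018.1 kWh
First 1000 kWh × £0.080 = £80.00
Next 500 kWh × £0.111 = £55.50
Remaining 518.1 kWh × £0.193 = £99.99
Energy charge = £235.49; + service £8.32 = £243.81

£243.81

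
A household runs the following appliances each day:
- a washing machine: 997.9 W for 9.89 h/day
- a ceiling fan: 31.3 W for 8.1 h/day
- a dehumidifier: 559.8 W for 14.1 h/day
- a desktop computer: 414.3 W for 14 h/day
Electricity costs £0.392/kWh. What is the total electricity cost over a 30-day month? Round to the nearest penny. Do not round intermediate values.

washing machine: 997.9 W × 9.89 h × 30 d = 296,077 Wh = 296.1 kWh
ceiling fan: 31.3 W × 8.1 h × 30 d = 7,606 Wh = 7.606 kWh
dehumidifier: 559.8 W × 14.1 h × 30 d = 236,795 Wh = 236.8 kWh
desktop computer: 414.3 W × 14 h × 30 d = 174,006 Wh = 174 kWh
Total energy = 296.1 + 7.606 + 236.8 + 174 = 714.5 kWh
Cost = 714.5 kWh × £0.392 = £280.08

£280.08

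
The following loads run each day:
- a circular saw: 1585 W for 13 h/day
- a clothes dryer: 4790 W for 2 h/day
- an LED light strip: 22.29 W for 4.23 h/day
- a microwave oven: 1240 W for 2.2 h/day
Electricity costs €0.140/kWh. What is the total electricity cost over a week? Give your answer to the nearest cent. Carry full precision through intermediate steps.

circular saw: 1585 W × 13 h × 7 d = 144,235 Wh = 144.2 kWh
clothes dryer: 4790 W × 2 h × 7 d = 67,060 Wh = 67.06 kWh
LED light strip: 22.29 W × 4.23 h × 7 d = 660 Wh = 0.66 kWh
microwave oven: 1240 W × 2.2 h × 7 d = 19,096 Wh = 19.1 kWh
Total energy = 144.2 + 67.06 + 0.66 + 19.1 = 231.1 kWh
Cost = 231.1 kWh × €0.140 = €32.35

€32.35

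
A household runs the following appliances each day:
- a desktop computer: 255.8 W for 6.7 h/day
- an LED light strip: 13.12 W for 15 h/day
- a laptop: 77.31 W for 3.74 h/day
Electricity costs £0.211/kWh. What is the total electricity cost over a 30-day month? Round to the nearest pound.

£14

desktop computer: 255.8 W × 6.7 h × 30 d = 51,416 Wh = 51.42 kWh
LED light strip: 13.12 W × 15 h × 30 d = 5,904 Wh = 5.904 kWh
laptop: 77.31 W × 3.74 h × 30 d = 8,674 Wh = 8.674 kWh
Total energy = 51.42 + 5.904 + 8.674 = 65.99 kWh
Cost = 65.99 kWh × £0.211 = £13.92 ≈ £14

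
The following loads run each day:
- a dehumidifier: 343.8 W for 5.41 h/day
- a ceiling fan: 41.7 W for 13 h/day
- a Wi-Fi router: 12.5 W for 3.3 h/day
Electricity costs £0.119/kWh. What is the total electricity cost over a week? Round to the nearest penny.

£2.04

dehumidifier: 343.8 W × 5.41 h × 7 d = 13,020 Wh = 13.02 kWh
ceiling fan: 41.7 W × 13 h × 7 d = 3,795 Wh = 3.795 kWh
Wi-Fi router: 12.5 W × 3.3 h × 7 d = 289 Wh = 0.2888 kWh
Total energy = 13.02 + 3.795 + 0.2888 = 17.1 kWh
Cost = 17.1 kWh × £0.119 = £2.04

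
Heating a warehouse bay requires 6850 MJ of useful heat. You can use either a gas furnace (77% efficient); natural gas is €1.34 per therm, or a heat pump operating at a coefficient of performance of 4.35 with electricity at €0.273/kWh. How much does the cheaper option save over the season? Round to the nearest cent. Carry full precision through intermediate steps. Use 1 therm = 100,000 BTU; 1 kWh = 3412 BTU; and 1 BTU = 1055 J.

Heat load = 6850 MJ = 6,850,000,000 J / 1055 = 6,492,891 BTU
Gas: input = 6,492,891 / 0.77 = 8,432,326 BTU = 84.32 therm → 84.32 × €1.34 = €112.99
Heat pump: 6,492,891 BTU / 3412 = 1,903 kWh heat; / 4.35 = 437.5 kWh in → × €0.273 = €119.43
Difference = |€112.99 − €119.43| = €6.43

€6.43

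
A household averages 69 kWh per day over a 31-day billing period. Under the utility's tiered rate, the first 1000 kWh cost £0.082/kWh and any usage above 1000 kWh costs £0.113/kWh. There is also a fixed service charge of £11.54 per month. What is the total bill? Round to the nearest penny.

Usage = 69 kWh/day × 31 days = 2139 kWh
First 1000 kWh × £0.082 = £82.00
Remaining 1139 kWh × £0.113 = £128.71
Energy charge = £210.71; + service £11.54 = £222.25

£222.25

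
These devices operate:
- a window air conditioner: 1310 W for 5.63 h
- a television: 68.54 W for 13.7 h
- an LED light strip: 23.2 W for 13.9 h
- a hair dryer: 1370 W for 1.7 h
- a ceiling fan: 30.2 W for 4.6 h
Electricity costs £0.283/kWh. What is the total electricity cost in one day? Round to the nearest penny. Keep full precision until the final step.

window air conditioner: 1310 W × 5.63 h = 7,375 Wh = 7.375 kWh
television: 68.54 W × 13.7 h = 939 Wh = 0.939 kWh
LED light strip: 23.2 W × 13.9 h = 322 Wh = 0.3225 kWh
hair dryer: 1370 W × 1.7 h = 2,329 Wh = 2.329 kWh
ceiling fan: 30.2 W × 4.6 h = 139 Wh = 0.1389 kWh
Total energy = 7.375 + 0.939 + 0.3225 + 2.329 + 0.1389 = 11.1 kWh
Cost = 11.1 kWh × £0.283 = £3.14

£3.14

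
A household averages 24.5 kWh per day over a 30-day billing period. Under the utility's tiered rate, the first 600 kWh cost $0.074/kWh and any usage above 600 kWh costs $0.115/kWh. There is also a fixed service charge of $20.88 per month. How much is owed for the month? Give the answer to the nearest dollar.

$81

Usage = 24.5 kWh/day × 30 days = 735 kWh
First 600 kWh × $0.074 = $44.40
Remaining 135 kWh × $0.115 = $15.53
Energy charge = $59.92; + service $20.88 = $80.80 ≈ $81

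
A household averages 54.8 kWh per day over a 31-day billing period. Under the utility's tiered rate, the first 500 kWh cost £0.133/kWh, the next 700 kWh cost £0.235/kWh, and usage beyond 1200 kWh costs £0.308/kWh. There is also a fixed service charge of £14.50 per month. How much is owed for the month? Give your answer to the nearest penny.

£399.13

Usage = 54.8 kWh/day × 31 days = 1698.8 kWh
First 500 kWh × £0.133 = £66.50
Next 700 kWh × £0.235 = £164.50
Remaining 498.8 kWh × £0.308 = £153.63
Energy charge = £384.63; + service £14.50 = £399.13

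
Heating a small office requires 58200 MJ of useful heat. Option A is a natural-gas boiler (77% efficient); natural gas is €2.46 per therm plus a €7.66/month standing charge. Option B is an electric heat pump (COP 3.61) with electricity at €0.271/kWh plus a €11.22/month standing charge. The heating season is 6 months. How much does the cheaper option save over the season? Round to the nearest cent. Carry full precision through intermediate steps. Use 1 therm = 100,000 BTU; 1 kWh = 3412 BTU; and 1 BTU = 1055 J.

Heat load = 58200 MJ = 58,200,000,000 J / 1055 = 55,165,877 BTU
Gas: input = 55,165,877 / 0.770 = 71,643,996 BTU = 716.4 therm → 716.4 × €2.46 = €1,762.44; + 6 × €7.66 standing = €1,808.40
Heat pump: 55,165,877 BTU / 3412 = 16,170 kWh heat; / 3.61 = 4,479 kWh in → × €0.271 = €1,213.73; + 6 × €11.22 standing = €1,281.05
Difference = |€1,808.40 − €1,281.05| = €527.35

€527.35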